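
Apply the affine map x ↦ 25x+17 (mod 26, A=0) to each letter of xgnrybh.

uleatqk

x(23): 25·23+17=592≡20 → u
g(6): 25·6+17=167≡11 → l
n(13): 25·13+17=342≡4 → e
r(17): 25·17+17=442≡0 → a
y(24): 25·24+17=617≡19 → t
b(1): 25·1+17=42≡16 → q
h(7): 25·7+17=192≡10 → k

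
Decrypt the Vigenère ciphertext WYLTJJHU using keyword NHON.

JRXGWCTH

Repeat the key across the ciphertext: NHONNHON
W(22)−N(13): 9 → J
Y(24)−H(7): 17 → R
L(11)−O(14): -3≡23 → X
T(19)−N(13): 6 → G
J(9)−N(13): -4≡22 → W
J(9)−H(7): 2 → C
H(7)−O(14): -7≡19 → T
U(20)−N(13): 7 → H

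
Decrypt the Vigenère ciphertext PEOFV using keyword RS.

YMXNE

Repeat the key across the ciphertext: RSRSR
P(15)−R(17): -2≡24 → Y
E(4)−S(18): -14≡12 → M
O(14)−R(17): -3≡23 → X
F(5)−S(18): -13≡13 → N
V(21)−R(17): 4 → E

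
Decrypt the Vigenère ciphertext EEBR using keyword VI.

JWGJ

Repeat the key across the ciphertext: VIVI
E(4)−V(21): -17≡9 → J
E(4)−I(8): -4≡22 → W
B(1)−V(21): -20≡6 → G
R(17)−I(8): 9 → J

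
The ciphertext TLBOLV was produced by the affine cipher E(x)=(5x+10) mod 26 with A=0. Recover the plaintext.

HVTGVX

The inverse of 5 mod 26 is 21, since 5·21=105≡1. Apply D(y)=21·(y−10) mod 26:
T(19): 21·(19−10)=189≡7 → H
L(11): 21·(11−10)=21 → V
B(1): 21·(1−10)=-189≡19 → T
O(14): 21·(14−10)=84≡6 → G
L(11): 21·(11−10)=21 → V
V(21): 21·(21−10)=231≡23 → X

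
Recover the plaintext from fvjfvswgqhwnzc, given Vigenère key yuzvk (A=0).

hbkkluchvxytah

Repeat the key across the ciphertext: yuzvkyuzvkyuzv
f(5)−y(24): -19≡7 → h
v(21)−u(20): 1 → b
j(9)−z(25): -16≡10 → k
f(5)−v(21): -16≡10 → k
v(21)−k(10): 11 → l
s(18)−y(24): -6≡20 → u
w(22)−u(20): 2 → c
g(6)−z(25): -19≡7 → h
q(16)−v(21): -5≡21 → v
h(7)−k(10): -3≡23 → x
w(22)−y(24): -2≡24 → y
n(13)−u(20): -7≡19 → t
z(25)−z(25): 0 → a
c(2)−v(21): -19≡7 → h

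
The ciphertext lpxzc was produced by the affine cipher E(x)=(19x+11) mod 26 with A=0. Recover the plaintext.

ascyf

The inverse of 19 mod 26 is 11, since 19·11=209≡1. Apply D(y)=11·(y−11) mod 26:
l(11): 11·(11−11)=0 → a
p(15): 11·(15−11)=44≡18 → s
x(23): 11·(23−11)=132≡2 → c
z(25): 11·(25−11)=154≡24 → y
c(2): 11·(2−11)=-99≡5 → f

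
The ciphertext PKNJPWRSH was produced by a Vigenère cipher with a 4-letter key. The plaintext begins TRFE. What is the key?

WTIF

Subtract each crib letter from the matching ciphertext letter (mod 26):
P(15)−T(19)=-4≡22 → W
K(10)−R(17)=-7≡19 → T
N(13)−F(5)=8 → I
J(9)−E(4)=5 → F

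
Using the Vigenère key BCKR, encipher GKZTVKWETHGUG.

Repeat the key across the message: BCKRBCKRBCKRB
G(6)+B(1): 7 → H
K(10)+C(2): 12 → M
Z(25)+K(10): 35≡9 → J
T(19)+R(17): 36≡10 → K
V(21)+B(1): 22 → W
K(10)+C(2): 12 → M
W(22)+K(10): 32≡6 → G
E(4)+R(17): 21 → V
T(19)+B(1): 20 → U
H(7)+C(2): 9 → J
G(6)+K(10): 16 → Q
U(20)+R(17): 37≡11 → L
G(6)+B(1): 7 → H

HMJKWMGVUJQLH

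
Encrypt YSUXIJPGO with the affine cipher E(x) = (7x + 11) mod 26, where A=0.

Y(24): 7·24+11=179≡23 → X
S(18): 7·18+11=137≡7 → H
U(20): 7·20+11=151≡21 → V
X(23): 7·23+11=172≡16 → Q
I(8): 7·8+11=67≡15 → P
J(9): 7·9+11=74≡22 → W
P(15): 7·15+11=116≡12 → M
G(6): 7·6+11=53≡1 → B
O(14): 7·14+11=109≡5 → F

XHVQPWMBF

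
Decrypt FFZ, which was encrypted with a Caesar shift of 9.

WWQ

F(5): 5−9=-4≡22 → W
F(5): 5−9=-4≡22 → W
Z(25): 25−9=16 → Q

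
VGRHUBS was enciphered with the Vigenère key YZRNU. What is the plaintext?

XHAUADT

Repeat the key across the ciphertext: YZRNUYZ
V(21)−Y(24): -3≡23 → X
G(6)−Z(25): -19≡7 → H
R(17)−R(17): 0 → A
H(7)−N(13): -6≡20 → U
U(20)−U(20): 0 → A
B(1)−Y(24): -23≡3 → D
S(18)−Z(25): -7≡19 → T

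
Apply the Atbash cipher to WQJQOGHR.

DJQJLTSI

W(22) → D(3)
Q(16) → J(9)
J(9) → Q(16)
Q(16) → J(9)
O(14) → L(11)
G(6) → T(19)
H(7) → S(18)
R(17) → I(8)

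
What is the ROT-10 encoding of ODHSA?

O(14): 14+10=24 → Y
D(3): 3+10=13 → N
H(7): 7+10=17 → R
S(18): 18+10=28≡2 → C
A(0): 0+10=10 → K

YNRCK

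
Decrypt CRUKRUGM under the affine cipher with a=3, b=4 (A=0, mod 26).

INOCNOSU

The inverse of 3 mod 26 is 9, since 3·9=27≡1. Apply D(y)=9·(y−4) mod 26:
C(2): 9·(2−4)=-18≡8 → I
R(17): 9·(17−4)=117≡13 → N
U(20): 9·(20−4)=144≡14 → O
K(10): 9·(10−4)=54≡2 → C
R(17): 9·(17−4)=117≡13 → N
U(20): 9·(20−4)=144≡14 → O
G(6): 9·(6−4)=18 → S
M(12): 9·(12−4)=72≡20 → U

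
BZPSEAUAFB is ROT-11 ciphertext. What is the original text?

B(1): 1−11=-10≡16 → Q
Z(25): 25−11=14 → O
P(15): 15−11=4 → E
S(18): 18−11=7 → H
E(4): 4−11=-7≡19 → T
A(0): 0−11=-11≡15 → P
U(20): 20−11=9 → J
A(0): 0−11=-11≡15 → P
F(5): 5−11=-6≡20 → U
B(1): 1−11=-10≡16 → Q

QOEHTPJPUQ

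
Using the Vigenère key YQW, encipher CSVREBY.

AIRPUXW

Repeat the key across the message: YQWYQWY
C(2)+Y(24): 26≡0 → A
S(18)+Q(16): 34≡8 → I
V(21)+W(22): 43≡17 → R
R(17)+Y(24): 41≡15 → P
E(4)+Q(16): 20 → U
B(1)+W(22): 23 → X
Y(24)+Y(24): 48≡22 → W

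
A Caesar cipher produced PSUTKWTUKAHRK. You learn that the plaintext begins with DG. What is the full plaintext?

From the crib: P(15)−D(3)=12, so the shift is 12.
Subtract 12 from each ciphertext letter:
P(15): 15−12=3 → D
S(18): 18−12=6 → G
U(20): 20−12=8 → I
T(19): 19−12=7 → H
K(10): 10−12=-2≡24 → Y
W(22): 22−12=10 → K
T(19): 19−12=7 → H
U(20): 20−12=8 → I
K(10): 10−12=-2≡24 → Y
A(0): 0−12=-12≡14 → O
H(7): 7−12=-5≡21 → V
R(17): 17−12=5 → F
K(10): 10−12=-2≡24 → Y

DGIHYKHIYOVFY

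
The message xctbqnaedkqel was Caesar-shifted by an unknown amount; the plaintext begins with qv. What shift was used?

7

From the crib: x(23)−q(16)=7, so the shift is 7.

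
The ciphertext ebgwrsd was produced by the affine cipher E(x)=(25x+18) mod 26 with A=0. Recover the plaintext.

The inverse of 25 mod 26 is 25, since 25·25=625≡1. Apply D(y)=25·(y−18) mod 26:
e(4): 25·(4−18)=-350≡14 → o
b(1): 25·(1−18)=-425≡17 → r
g(6): 25·(6−18)=-300≡12 → m
w(22): 25·(22−18)=100≡22 → w
r(17): 25·(17−18)=-25≡1 → b
s(18): 25·(18−18)=0 → a
d(3): 25·(3−18)=-375≡15 → p

ormwbap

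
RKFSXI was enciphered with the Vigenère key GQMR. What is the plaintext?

LUTBRS

Repeat the key across the ciphertext: GQMRGQ
R(17)−G(6): 11 → L
K(10)−Q(16): -6≡20 → U
F(5)−M(12): -7≡19 → T
S(18)−R(17): 1 → B
X(23)−G(6): 17 → R
I(8)−Q(16): -8≡18 → S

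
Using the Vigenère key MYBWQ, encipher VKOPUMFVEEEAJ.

HIPLKYDWAUQYK

Repeat the key across the message: MYBWQMYBWQMYB
V(21)+M(12): 33≡7 → H
K(10)+Y(24): 34≡8 → I
O(14)+B(1): 15 → P
P(15)+W(22): 37≡11 → L
U(20)+Q(16): 36≡10 → K
M(12)+M(12): 24 → Y
F(5)+Y(24): 29≡3 → D
V(21)+B(1): 22 → W
E(4)+W(22): 26≡0 → A
E(4)+Q(16): 20 → U
E(4)+M(12): 16 → Q
A(0)+Y(24): 24 → Y
J(9)+B(1): 10 → K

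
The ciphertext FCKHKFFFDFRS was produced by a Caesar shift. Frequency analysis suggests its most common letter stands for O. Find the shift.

The most frequent ciphertext letter is F (appears 5 times).
F is position 5; O is position 14.
Shift = -9≡17.

17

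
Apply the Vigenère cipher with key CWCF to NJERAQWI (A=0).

Repeat the key across the message: CWCFCWCF
N(13)+C(2): 15 → P
J(9)+W(22): 31≡5 → F
E(4)+C(2): 6 → G
R(17)+F(5): 22 → W
A(0)+C(2): 2 → C
Q(16)+W(22): 38≡12 → M
W(22)+C(2): 24 → Y
I(8)+F(5): 13 → N

PFGWCMYN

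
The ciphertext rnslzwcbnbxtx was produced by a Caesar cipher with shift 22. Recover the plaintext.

vrwpdagfrfbxb

r(17): 17−22=-5≡21 → v
n(13): 13−22=-9≡17 → r
s(18): 18−22=-4≡22 → w
l(11): 11−22=-11≡15 → p
z(25): 25−22=3 → d
w(22): 22−22=0 → a
c(2): 2−22=-20≡6 → g
b(1): 1−22=-21≡5 → f
n(13): 13−22=-9≡17 → r
b(1): 1−22=-21≡5 → f
x(23): 23−22=1 → b
t(19): 19−22=-3≡23 → x
x(23): 23−22=1 → b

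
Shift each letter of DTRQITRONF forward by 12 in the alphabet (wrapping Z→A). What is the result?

PFDCUFDAZR

D(3): 3+12=15 → P
T(19): 19+12=31≡5 → F
R(17): 17+12=29≡3 → D
Q(16): 16+12=28≡2 → C
I(8): 8+12=20 → U
T(19): 19+12=31≡5 → F
R(17): 17+12=29≡3 → D
O(14): 14+12=26≡0 → A
N(13): 13+12=25 → Z
F(5): 5+12=17 → R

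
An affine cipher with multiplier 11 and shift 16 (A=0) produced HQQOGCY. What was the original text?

The inverse of 11 mod 26 is 19, since 11·19=209≡1. Apply D(y)=19·(y−16) mod 26:
H(7): 19·(7−16)=-171≡11 → L
Q(16): 19·(16−16)=0 → A
Q(16): 19·(16−16)=0 → A
O(14): 19·(14−16)=-38≡14 → O
G(6): 19·(6−16)=-190≡18 → S
C(2): 19·(2−16)=-266≡20 → U
Y(24): 19·(24−16)=152≡22 → W

LAAOSUW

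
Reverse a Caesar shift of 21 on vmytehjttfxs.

ardyjmoyykcx

v(21): 21−21=0 → a
m(12): 12−21=-9≡17 → r
y(24): 24−21=3 → d
t(19): 19−21=-2≡24 → y
e(4): 4−21=-17≡9 → j
h(7): 7−21=-14≡12 → m
j(9): 9−21=-12≡14 → o
t(19): 19−21=-2≡24 → y
t(19): 19−21=-2≡24 → y
f(5): 5−21=-16≡10 → k
x(23): 23−21=2 → c
s(18): 18−21=-3≡23 → x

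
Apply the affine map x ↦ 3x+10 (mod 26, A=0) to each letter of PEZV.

P(15): 3·15+10=55≡3 → D
E(4): 3·4+10=22 → W
Z(25): 3·25+10=85≡7 → H
V(21): 3·21+10=73≡21 → V

DWHV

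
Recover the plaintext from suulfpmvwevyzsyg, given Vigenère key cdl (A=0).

qrjjcekslcsnxpne

Repeat the key across the ciphertext: cdlcdlcdlcdlcdlc
s(18)−c(2): 16 → q
u(20)−d(3): 17 → r
u(20)−l(11): 9 → j
l(11)−c(2): 9 → j
f(5)−d(3): 2 → c
p(15)−l(11): 4 → e
m(12)−c(2): 10 → k
v(21)−d(3): 18 → s
w(22)−l(11): 11 → l
e(4)−c(2): 2 → c
v(21)−d(3): 18 → s
y(24)−l(11): 13 → n
z(25)−c(2): 23 → x
s(18)−d(3): 15 → p
y(24)−l(11): 13 → n
g(6)−c(2): 4 → e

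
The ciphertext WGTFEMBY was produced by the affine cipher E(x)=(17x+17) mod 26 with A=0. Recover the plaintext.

The inverse of 17 mod 26 is 23, since 17·23=391≡1. Apply D(y)=23·(y−17) mod 26:
W(22): 23·(22−17)=115≡11 → L
G(6): 23·(6−17)=-253≡7 → H
T(19): 23·(19−17)=46≡20 → U
F(5): 23·(5−17)=-276≡10 → K
E(4): 23·(4−17)=-299≡13 → N
M(12): 23·(12−17)=-115≡15 → P
B(1): 23·(1−17)=-368≡22 → W
Y(24): 23·(24−17)=161≡5 → F

LHUKNPWF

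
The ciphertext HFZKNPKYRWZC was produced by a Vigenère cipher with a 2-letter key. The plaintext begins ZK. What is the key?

Subtract each crib letter from the matching ciphertext letter (mod 26):
H(7)−Z(25)=-18≡8 → I
F(5)−K(10)=-5≡21 → V

IV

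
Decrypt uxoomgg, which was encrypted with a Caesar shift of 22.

u(20): 20−22=-2≡24 → y
x(23): 23−22=1 → b
o(14): 14−22=-8≡18 → s
o(14): 14−22=-8≡18 → s
m(12): 12−22=-10≡16 → q
g(6): 6−22=-16≡10 → k
g(6): 6−22=-16≡10 → k

ybssqkk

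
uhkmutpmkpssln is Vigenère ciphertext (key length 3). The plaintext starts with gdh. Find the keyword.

oed

Subtract each crib letter from the matching ciphertext letter (mod 26):
u(20)−g(6)=14 → o
h(7)−d(3)=4 → e
k(10)−h(7)=3 → d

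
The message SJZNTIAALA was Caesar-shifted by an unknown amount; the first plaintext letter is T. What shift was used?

25

From the crib: S(18)−T(19)=-1≡25, so the shift is 25.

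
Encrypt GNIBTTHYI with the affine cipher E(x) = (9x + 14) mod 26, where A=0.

G(6): 9·6+14=68≡16 → Q
N(13): 9·13+14=131≡1 → B
I(8): 9·8+14=86≡8 → I
B(1): 9·1+14=23 → X
T(19): 9·19+14=185≡3 → D
T(19): 9·19+14=185≡3 → D
H(7): 9·7+14=77≡25 → Z
Y(24): 9·24+14=230≡22 → W
I(8): 9·8+14=86≡8 → I

QBIXDDZWI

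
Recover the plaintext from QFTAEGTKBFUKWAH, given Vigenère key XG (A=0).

Repeat the key across the ciphertext: XGXGXGXGXGXGXGX
Q(16)−X(23): -7≡19 → T
F(5)−G(6): -1≡25 → Z
T(19)−X(23): -4≡22 → W
A(0)−G(6): -6≡20 → U
E(4)−X(23): -19≡7 → H
G(6)−G(6): 0 → A
T(19)−X(23): -4≡22 → W
K(10)−G(6): 4 → E
B(1)−X(23): -22≡4 → E
F(5)−G(6): -1≡25 → Z
U(20)−X(23): -3≡23 → X
K(10)−G(6): 4 → E
W(22)−X(23): -1≡25 → Z
A(0)−G(6): -6≡20 → U
H(7)−X(23): -16≡10 → K

TZWUHAWEEZXEZUK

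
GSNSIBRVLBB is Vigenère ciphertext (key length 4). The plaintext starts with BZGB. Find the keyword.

Subtract each crib letter from the matching ciphertext letter (mod 26):
G(6)−B(1)=5 → F
S(18)−Z(25)=-7≡19 → T
N(13)−G(6)=7 → H
S(18)−B(1)=17 → R

FTHR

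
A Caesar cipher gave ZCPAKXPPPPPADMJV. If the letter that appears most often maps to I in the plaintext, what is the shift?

The most frequent ciphertext letter is P (appears 6 times).
P is position 15; I is position 8.
Shift = 7.

7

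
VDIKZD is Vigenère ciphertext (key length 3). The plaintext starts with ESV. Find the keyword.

Subtract each crib letter from the matching ciphertext letter (mod 26):
V(21)−E(4)=17 → R
D(3)−S(18)=-15≡11 → L
I(8)−V(21)=-13≡13 → N

RLN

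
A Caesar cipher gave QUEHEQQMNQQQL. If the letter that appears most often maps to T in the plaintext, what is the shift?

The most frequent ciphertext letter is Q (appears 6 times).
Q is position 16; T is position 19.
Shift = -3≡23.

23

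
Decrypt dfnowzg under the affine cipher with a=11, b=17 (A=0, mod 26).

The inverse of 11 mod 26 is 19, since 11·19=209≡1. Apply D(y)=19·(y−17) mod 26:
d(3): 19·(3−17)=-266≡20 → u
f(5): 19·(5−17)=-228≡6 → g
n(13): 19·(13−17)=-76≡2 → c
o(14): 19·(14−17)=-57≡21 → v
w(22): 19·(22−17)=95≡17 → r
z(25): 19·(25−17)=152≡22 → w
g(6): 19·(6−17)=-209≡25 → z

ugcvrwz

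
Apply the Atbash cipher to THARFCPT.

T(19) → G(6)
H(7) → S(18)
A(0) → Z(25)
R(17) → I(8)
F(5) → U(20)
C(2) → X(23)
P(15) → K(10)
T(19) → G(6)

GSZIUXKG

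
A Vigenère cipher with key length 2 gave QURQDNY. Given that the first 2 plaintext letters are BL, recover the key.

PJ

Subtract each crib letter from the matching ciphertext letter (mod 26):
Q(16)−B(1)=15 → P
U(20)−L(11)=9 → J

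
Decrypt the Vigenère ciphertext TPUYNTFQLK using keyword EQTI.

PZBQJDMIHU

Repeat the key across the ciphertext: EQTIEQTIEQ
T(19)−E(4): 15 → P
P(15)−Q(16): -1≡25 → Z
U(20)−T(19): 1 → B
Y(24)−I(8): 16 → Q
N(13)−E(4): 9 → J
T(19)−Q(16): 3 → D
F(5)−T(19): -14≡12 → M
Q(16)−I(8): 8 → I
L(11)−E(4): 7 → H
K(10)−Q(16): -6≡20 → U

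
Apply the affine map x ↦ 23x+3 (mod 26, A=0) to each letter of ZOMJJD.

Z(25): 23·25+3=578≡6 → G
O(14): 23·14+3=325≡13 → N
M(12): 23·12+3=279≡19 → T
J(9): 23·9+3=210≡2 → C
J(9): 23·9+3=210≡2 → C
D(3): 23·3+3=72≡20 → U

GNTCCU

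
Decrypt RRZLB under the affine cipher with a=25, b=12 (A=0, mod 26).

VVNBL

The inverse of 25 mod 26 is 25, since 25·25=625≡1. Apply D(y)=25·(y−12) mod 26:
R(17): 25·(17−12)=125≡21 → V
R(17): 25·(17−12)=125≡21 → V
Z(25): 25·(25−12)=325≡13 → N
L(11): 25·(11−12)=-25≡1 → B
B(1): 25·(1−12)=-275≡11 → L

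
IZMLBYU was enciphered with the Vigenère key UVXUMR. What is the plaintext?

Repeat the key across the ciphertext: UVXUMRU
I(8)−U(20): -12≡14 → O
Z(25)−V(21): 4 → E
M(12)−X(23): -11≡15 → P
L(11)−U(20): -9≡17 → R
B(1)−M(12): -11≡15 → P
Y(24)−R(17): 7 → H
U(20)−U(20): 0 → A

OEPRPHA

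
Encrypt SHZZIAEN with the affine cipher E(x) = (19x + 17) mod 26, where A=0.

VUYYNRPE

S(18): 19·18+17=359≡21 → V
H(7): 19·7+17=150≡20 → U
Z(25): 19·25+17=492≡24 → Y
Z(25): 19·25+17=492≡24 → Y
I(8): 19·8+17=169≡13 → N
A(0): 19·0+17=17 → R
E(4): 19·4+17=93≡15 → P
N(13): 19·13+17=264≡4 → E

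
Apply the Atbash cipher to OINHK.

O(14) → L(11)
I(8) → R(17)
N(13) → M(12)
H(7) → S(18)
K(10) → P(15)

LRMSP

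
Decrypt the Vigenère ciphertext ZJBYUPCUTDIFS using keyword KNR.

PWKOHYSHCTVOI

Repeat the key across the ciphertext: KNRKNRKNRKNRK
Z(25)−K(10): 15 → P
J(9)−N(13): -4≡22 → W
B(1)−R(17): -16≡10 → K
Y(24)−K(10): 14 → O
U(20)−N(13): 7 → H
P(15)−R(17): -2≡24 → Y
C(2)−K(10): -8≡18 → S
U(20)−N(13): 7 → H
T(19)−R(17): 2 → C
D(3)−K(10): -7≡19 → T
I(8)−N(13): -5≡21 → V
F(5)−R(17): -12≡14 → O
S(18)−K(10): 8 → I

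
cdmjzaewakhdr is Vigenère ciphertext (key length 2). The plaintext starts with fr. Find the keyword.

xm

Subtract each crib letter from the matching ciphertext letter (mod 26):
c(2)−f(5)=-3≡23 → x
d(3)−r(17)=-14≡12 → m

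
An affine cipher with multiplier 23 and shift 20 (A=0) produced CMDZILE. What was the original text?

The inverse of 23 mod 26 is 17, since 23·17=391≡1. Apply D(y)=17·(y−20) mod 26:
C(2): 17·(2−20)=-306≡6 → G
M(12): 17·(12−20)=-136≡20 → U
D(3): 17·(3−20)=-289≡23 → X
Z(25): 17·(25−20)=85≡7 → H
I(8): 17·(8−20)=-204≡4 → E
L(11): 17·(11−20)=-153≡3 → D
E(4): 17·(4−20)=-272≡14 → O

GUXHEDO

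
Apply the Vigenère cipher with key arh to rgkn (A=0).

rxrn

Repeat the key across the message: arha
r(17)+a(0): 17 → r
g(6)+r(17): 23 → x
k(10)+h(7): 17 → r
n(13)+a(0): 13 → n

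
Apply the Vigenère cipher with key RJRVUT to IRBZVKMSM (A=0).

ZASUPDDBD

Repeat the key across the message: RJRVUTRJR
I(8)+R(17): 25 → Z
R(17)+J(9): 26≡0 → A
B(1)+R(17): 18 → S
Z(25)+V(21): 46≡20 → U
V(21)+U(20): 41≡15 → P
K(10)+T(19): 29≡3 → D
M(12)+R(17): 29≡3 → D
S(18)+J(9): 27≡1 → B
M(12)+R(17): 29≡3 → D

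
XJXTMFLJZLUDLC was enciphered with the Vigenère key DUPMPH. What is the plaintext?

UPIHXYIPKZFWII

Repeat the key across the ciphertext: DUPMPHDUPMPHDU
X(23)−D(3): 20 → U
J(9)−U(20): -11≡15 → P
X(23)−P(15): 8 → I
T(19)−M(12): 7 → H
M(12)−P(15): -3≡23 → X
F(5)−H(7): -2≡24 → Y
L(11)−D(3): 8 → I
J(9)−U(20): -11≡15 → P
Z(25)−P(15): 10 → K
L(11)−M(12): -1≡25 → Z
U(20)−P(15): 5 → F
D(3)−H(7): -4≡22 → W
L(11)−D(3): 8 → I
C(2)−U(20): -18≡8 → I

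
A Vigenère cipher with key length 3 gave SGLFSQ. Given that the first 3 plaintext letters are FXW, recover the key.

Subtract each crib letter from the matching ciphertext letter (mod 26):
S(18)−F(5)=13 → N
G(6)−X(23)=-17≡9 → J
L(11)−W(22)=-11≡15 → P

NJP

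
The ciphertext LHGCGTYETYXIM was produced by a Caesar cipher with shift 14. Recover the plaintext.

L(11): 11−14=-3≡23 → X
H(7): 7−14=-7≡19 → T
G(6): 6−14=-8≡18 → S
C(2): 2−14=-12≡14 → O
G(6): 6−14=-8≡18 → S
T(19): 19−14=5 → F
Y(24): 24−14=10 → K
E(4): 4−14=-10≡16 → Q
T(19): 19−14=5 → F
Y(24): 24−14=10 → K
X(23): 23−14=9 → J
I(8): 8−14=-6≡20 → U
M(12): 12−14=-2≡24 → Y

XTSOSFKQFKJUY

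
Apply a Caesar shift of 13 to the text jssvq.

j(9): 9+13=22 → w
s(18): 18+13=31≡5 → f
s(18): 18+13=31≡5 → f
v(21): 21+13=34≡8 → i
q(16): 16+13=29≡3 → d

wffid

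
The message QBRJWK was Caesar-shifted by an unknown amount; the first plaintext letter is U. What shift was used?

From the crib: Q(16)−U(20)=-4≡22, so the shift is 22.

22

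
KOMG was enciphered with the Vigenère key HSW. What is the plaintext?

Repeat the key across the ciphertext: HSWH
K(10)−H(7): 3 → D
O(14)−S(18): -4≡22 → W
M(12)−W(22): -10≡16 → Q
G(6)−H(7): -1≡25 → Z

DWQZ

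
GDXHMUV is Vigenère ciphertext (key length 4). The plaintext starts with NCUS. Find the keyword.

TBDP

Subtract each crib letter from the matching ciphertext letter (mod 26):
G(6)−N(13)=-7≡19 → T
D(3)−C(2)=1 → B
X(23)−U(20)=3 → D
H(7)−S(18)=-11≡15 → P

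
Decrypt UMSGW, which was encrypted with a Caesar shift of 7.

U(20): 20−7=13 → N
M(12): 12−7=5 → F
S(18): 18−7=11 → L
G(6): 6−7=-1≡25 → Z
W(22): 22−7=15 → P

NFLZP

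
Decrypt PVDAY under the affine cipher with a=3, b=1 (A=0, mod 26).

WYSRZ

The inverse of 3 mod 26 is 9, since 3·9=27≡1. Apply D(y)=9·(y−1) mod 26:
P(15): 9·(15−1)=126≡22 → W
V(21): 9·(21−1)=180≡24 → Y
D(3): 9·(3−1)=18 → S
A(0): 9·(0−1)=-9≡17 → R
Y(24): 9·(24−1)=207≡25 → Z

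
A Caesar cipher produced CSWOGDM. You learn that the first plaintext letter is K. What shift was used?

18

From the crib: C(2)−K(10)=-8≡18, so the shift is 18.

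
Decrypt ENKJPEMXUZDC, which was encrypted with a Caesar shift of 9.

E(4): 4−9=-5≡21 → V
N(13): 13−9=4 → E
K(10): 10−9=1 → B
J(9): 9−9=0 → A
P(15): 15−9=6 → G
E(4): 4−9=-5≡21 → V
M(12): 12−9=3 → D
X(23): 23−9=14 → O
U(20): 20−9=11 → L
Z(25): 25−9=16 → Q
D(3): 3−9=-6≡20 → U
C(2): 2−9=-7≡19 → T

VEBAGVDOLQUT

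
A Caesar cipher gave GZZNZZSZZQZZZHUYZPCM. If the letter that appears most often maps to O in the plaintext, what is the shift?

11

The most frequent ciphertext letter is Z (appears 10 times).
Z is position 25; O is position 14.
Shift = 11.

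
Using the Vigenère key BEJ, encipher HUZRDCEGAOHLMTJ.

Repeat the key across the message: BEJBEJBEJBEJBEJ
H(7)+B(1): 8 → I
U(20)+E(4): 24 → Y
Z(25)+J(9): 34≡8 → I
R(17)+B(1): 18 → S
D(3)+E(4): 7 → H
C(2)+J(9): 11 → L
E(4)+B(1): 5 → F
G(6)+E(4): 10 → K
A(0)+J(9): 9 → J
O(14)+B(1): 15 → P
H(7)+E(4): 11 → L
L(11)+J(9): 20 → U
M(12)+B(1): 13 → N
T(19)+E(4): 23 → X
J(9)+J(9): 18 → S

IYISHLFKJPLUNXS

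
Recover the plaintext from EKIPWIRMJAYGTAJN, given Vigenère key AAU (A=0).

EKOPWORMPAYMTAPN

Repeat the key across the ciphertext: AAUAAUAAUAAUAAUA
E(4)−A(0): 4 → E
K(10)−A(0): 10 → K
I(8)−U(20): -12≡14 → O
P(15)−A(0): 15 → P
W(22)−A(0): 22 → W
I(8)−U(20): -12≡14 → O
R(17)−A(0): 17 → R
M(12)−A(0): 12 → M
J(9)−U(20): -11≡15 → P
A(0)−A(0): 0 → A
Y(24)−A(0): 24 → Y
G(6)−U(20): -14≡12 → M
T(19)−A(0): 19 → T
A(0)−A(0): 0 → A
J(9)−U(20): -11≡15 → P
N(13)−A(0): 13 → N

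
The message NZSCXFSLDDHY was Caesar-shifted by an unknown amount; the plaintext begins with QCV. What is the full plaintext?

From the crib: N(13)−Q(16)=-3≡23, so the shift is 23.
Subtract 23 from each ciphertext letter:
N(13): 13−23=-10≡16 → Q
Z(25): 25−23=2 → C
S(18): 18−23=-5≡21 → V
C(2): 2−23=-21≡5 → F
X(23): 23−23=0 → A
F(5): 5−23=-18≡8 → I
S(18): 18−23=-5≡21 → V
L(11): 11−23=-12≡14 → O
D(3): 3−23=-20≡6 → G
D(3): 3−23=-20≡6 → G
H(7): 7−23=-16≡10 → K
Y(24): 24−23=1 → B

QCVFAIVOGGKB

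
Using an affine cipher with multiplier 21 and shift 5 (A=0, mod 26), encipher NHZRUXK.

N(13): 21·13+5=278≡18 → S
H(7): 21·7+5=152≡22 → W
Z(25): 21·25+5=530≡10 → K
R(17): 21·17+5=362≡24 → Y
U(20): 21·20+5=425≡9 → J
X(23): 21·23+5=488≡20 → U
K(10): 21·10+5=215≡7 → H

SWKYJUH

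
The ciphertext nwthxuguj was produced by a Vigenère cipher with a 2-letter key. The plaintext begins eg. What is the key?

jq

Subtract each crib letter from the matching ciphertext letter (mod 26):
n(13)−e(4)=9 → j
w(22)−g(6)=16 → q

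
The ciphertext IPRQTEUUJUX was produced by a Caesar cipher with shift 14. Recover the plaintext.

I(8): 8−14=-6≡20 → U
P(15): 15−14=1 → B
R(17): 17−14=3 → D
Q(16): 16−14=2 → C
T(19): 19−14=5 → F
E(4): 4−14=-10≡16 → Q
U(20): 20−14=6 → G
U(20): 20−14=6 → G
J(9): 9−14=-5≡21 → V
U(20): 20−14=6 → G
X(23): 23−14=9 → J

UBDCFQGGVGJ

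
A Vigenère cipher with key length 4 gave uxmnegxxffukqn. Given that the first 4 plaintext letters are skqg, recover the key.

Subtract each crib letter from the matching ciphertext letter (mod 26):
u(20)−s(18)=2 → c
x(23)−k(10)=13 → n
m(12)−q(16)=-4≡22 → w
n(13)−g(6)=7 → h

cnwh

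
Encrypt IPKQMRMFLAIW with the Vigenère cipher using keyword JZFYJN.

ROPOVEVEQYRJ

Repeat the key across the message: JZFYJNJZFYJN
I(8)+J(9): 17 → R
P(15)+Z(25): 40≡14 → O
K(10)+F(5): 15 → P
Q(16)+Y(24): 40≡14 → O
M(12)+J(9): 21 → V
R(17)+N(13): 30≡4 → E
M(12)+J(9): 21 → V
F(5)+Z(25): 30≡4 → E
L(11)+F(5): 16 → Q
A(0)+Y(24): 24 → Y
I(8)+J(9): 17 → R
W(22)+N(13): 35≡9 → J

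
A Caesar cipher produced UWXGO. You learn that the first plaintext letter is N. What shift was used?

From the crib: U(20)−N(13)=7, so the shift is 7.

7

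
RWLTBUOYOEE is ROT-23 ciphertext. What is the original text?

R(17): 17−23=-6≡20 → U
W(22): 22−23=-1≡25 → Z
L(11): 11−23=-12≡14 → O
T(19): 19−23=-4≡22 → W
B(1): 1−23=-22≡4 → E
U(20): 20−23=-3≡23 → X
O(14): 14−23=-9≡17 → R
Y(24): 24−23=1 → B
O(14): 14−23=-9≡17 → R
E(4): 4−23=-19≡7 → H
E(4): 4−23=-19≡7 → H

UZOWEXRBRHH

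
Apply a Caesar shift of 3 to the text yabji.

y(24): 24+3=27≡1 → b
a(0): 0+3=3 → d
b(1): 1+3=4 → e
j(9): 9+3=12 → m
i(8): 8+3=11 → l

bdeml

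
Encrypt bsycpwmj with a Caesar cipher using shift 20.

b(1): 1+20=21 → v
s(18): 18+20=38≡12 → m
y(24): 24+20=44≡18 → s
c(2): 2+20=22 → w
p(15): 15+20=35≡9 → j
w(22): 22+20=42≡16 → q
m(12): 12+20=32≡6 → g
j(9): 9+20=29≡3 → d

vmswjqgd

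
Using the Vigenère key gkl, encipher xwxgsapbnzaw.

Repeat the key across the message: gklgklgklgkl
x(23)+g(6): 29≡3 → d
w(22)+k(10): 32≡6 → g
x(23)+l(11): 34≡8 → i
g(6)+g(6): 12 → m
s(18)+k(10): 28≡2 → c
a(0)+l(11): 11 → l
p(15)+g(6): 21 → v
b(1)+k(10): 11 → l
n(13)+l(11): 24 → y
z(25)+g(6): 31≡5 → f
a(0)+k(10): 10 → k
w(22)+l(11): 33≡7 → h

dgimclvlyfkh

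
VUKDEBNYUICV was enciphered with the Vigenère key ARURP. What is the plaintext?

Repeat the key across the ciphertext: ARURPARURPAR
V(21)−A(0): 21 → V
U(20)−R(17): 3 → D
K(10)−U(20): -10≡16 → Q
D(3)−R(17): -14≡12 → M
E(4)−P(15): -11≡15 → P
B(1)−A(0): 1 → B
N(13)−R(17): -4≡22 → W
Y(24)−U(20): 4 → E
U(20)−R(17): 3 → D
I(8)−P(15): -7≡19 → T
C(2)−A(0): 2 → C
V(21)−R(17): 4 → E

VDQMPBWEDTCE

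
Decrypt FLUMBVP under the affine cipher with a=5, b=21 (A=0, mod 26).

CYFTWAE

The inverse of 5 mod 26 is 21, since 5·21=105≡1. Apply D(y)=21·(y−21) mod 26:
F(5): 21·(5−21)=-336≡2 → C
L(11): 21·(11−21)=-210≡24 → Y
U(20): 21·(20−21)=-21≡5 → F
M(12): 21·(12−21)=-189≡19 → T
B(1): 21·(1−21)=-420≡22 → W
V(21): 21·(21−21)=0 → A
P(15): 21·(15−21)=-126≡4 → E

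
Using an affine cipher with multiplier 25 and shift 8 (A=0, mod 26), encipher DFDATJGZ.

FDFIPZCJ

D(3): 25·3+8=83≡5 → F
F(5): 25·5+8=133≡3 → D
D(3): 25·3+8=83≡5 → F
A(0): 25·0+8=8 → I
T(19): 25·19+8=483≡15 → P
J(9): 25·9+8=233≡25 → Z
G(6): 25·6+8=158≡2 → C
Z(25): 25·25+8=633≡9 → J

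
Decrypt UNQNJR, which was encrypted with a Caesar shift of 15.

FYBYUC

U(20): 20−15=5 → F
N(13): 13−15=-2≡24 → Y
Q(16): 16−15=1 → B
N(13): 13−15=-2≡24 → Y
J(9): 9−15=-6≡20 → U
R(17): 17−15=2 → C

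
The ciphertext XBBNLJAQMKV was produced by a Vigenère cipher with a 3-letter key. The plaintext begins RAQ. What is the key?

GBL

Subtract each crib letter from the matching ciphertext letter (mod 26):
X(23)−R(17)=6 → G
B(1)−A(0)=1 → B
B(1)−Q(16)=-15≡11 → L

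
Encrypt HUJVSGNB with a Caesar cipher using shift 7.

H(7): 7+7=14 → O
U(20): 20+7=27≡1 → B
J(9): 9+7=16 → Q
V(21): 21+7=28≡2 → C
S(18): 18+7=25 → Z
G(6): 6+7=13 → N
N(13): 13+7=20 → U
B(1): 1+7=8 → I

OBQCZNUI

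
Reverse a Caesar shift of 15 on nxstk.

n(13): 13−15=-2≡24 → y
x(23): 23−15=8 → i
s(18): 18−15=3 → d
t(19): 19−15=4 → e
k(10): 10−15=-5≡21 → v

yidev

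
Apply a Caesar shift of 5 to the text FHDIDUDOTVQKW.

F(5): 5+5=10 → K
H(7): 7+5=12 → M
D(3): 3+5=8 → I
I(8): 8+5=13 → N
D(3): 3+5=8 → I
U(20): 20+5=25 → Z
D(3): 3+5=8 → I
O(14): 14+5=19 → T
T(19): 19+5=24 → Y
V(21): 21+5=26≡0 → A
Q(16): 16+5=21 → V
K(10): 10+5=15 → P
W(22): 22+5=27≡1 → B

KMINIZITYAVPB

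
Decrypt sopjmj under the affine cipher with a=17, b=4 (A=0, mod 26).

kwtlcl

The inverse of 17 mod 26 is 23, since 17·23=391≡1. Apply D(y)=23·(y−4) mod 26:
s(18): 23·(18−4)=322≡10 → k
o(14): 23·(14−4)=230≡22 → w
p(15): 23·(15−4)=253≡19 → t
j(9): 23·(9−4)=115≡11 → l
m(12): 23·(12−4)=184≡2 → c
j(9): 23·(9−4)=115≡11 → l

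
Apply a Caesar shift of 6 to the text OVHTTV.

O(14): 14+6=20 → U
V(21): 21+6=27≡1 → B
H(7): 7+6=13 → N
T(19): 19+6=25 → Z
T(19): 19+6=25 → Z
V(21): 21+6=27≡1 → B

UBNZZB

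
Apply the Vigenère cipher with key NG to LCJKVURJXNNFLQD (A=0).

Repeat the key across the message: NGNGNGNGNGNGNGN
L(11)+N(13): 24 → Y
C(2)+G(6): 8 → I
J(9)+N(13): 22 → W
K(10)+G(6): 16 → Q
V(21)+N(13): 34≡8 → I
U(20)+G(6): 26≡0 → A
R(17)+N(13): 30≡4 → E
J(9)+G(6): 15 → P
X(23)+N(13): 36≡10 → K
N(13)+G(6): 19 → T
N(13)+N(13): 26≡0 → A
F(5)+G(6): 11 → L
L(11)+N(13): 24 → Y
Q(16)+G(6): 22 → W
D(3)+N(13): 16 → Q

YIWQIAEPKTALYWQ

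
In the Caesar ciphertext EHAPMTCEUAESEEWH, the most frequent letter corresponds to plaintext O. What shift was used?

The most frequent ciphertext letter is E (appears 5 times).
E is position 4; O is position 14.
Shift = -10≡16.

16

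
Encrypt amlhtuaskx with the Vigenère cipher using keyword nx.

Repeat the key across the message: nxnxnxnxnx
a(0)+n(13): 13 → n
m(12)+x(23): 35≡9 → j
l(11)+n(13): 24 → y
h(7)+x(23): 30≡4 → e
t(19)+n(13): 32≡6 → g
u(20)+x(23): 43≡17 → r
a(0)+n(13): 13 → n
s(18)+x(23): 41≡15 → p
k(10)+n(13): 23 → x
x(23)+x(23): 46≡20 → u

njyegrnpxu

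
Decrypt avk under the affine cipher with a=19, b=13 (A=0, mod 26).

nkt

The inverse of 19 mod 26 is 11, since 19·11=209≡1. Apply D(y)=11·(y−13) mod 26:
a(0): 11·(0−13)=-143≡13 → n
v(21): 11·(21−13)=88≡10 → k
k(10): 11·(10−13)=-33≡19 → t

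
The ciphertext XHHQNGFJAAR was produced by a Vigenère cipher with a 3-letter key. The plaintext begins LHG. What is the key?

MAB

Subtract each crib letter from the matching ciphertext letter (mod 26):
X(23)−L(11)=12 → M
H(7)−H(7)=0 → A
H(7)−G(6)=1 → B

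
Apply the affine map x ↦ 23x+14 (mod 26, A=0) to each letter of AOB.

OYL

A(0): 23·0+14=14 → O
O(14): 23·14+14=336≡24 → Y
B(1): 23·1+14=37≡11 → L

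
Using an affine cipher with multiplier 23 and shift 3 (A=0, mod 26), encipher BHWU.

B(1): 23·1+3=26≡0 → A
H(7): 23·7+3=164≡8 → I
W(22): 23·22+3=509≡15 → P
U(20): 23·20+3=463≡21 → V

AIPV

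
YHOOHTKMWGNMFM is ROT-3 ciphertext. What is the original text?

VELLEQHJTDKJCJ

Y(24): 24−3=21 → V
H(7): 7−3=4 → E
O(14): 14−3=11 → L
O(14): 14−3=11 → L
H(7): 7−3=4 → E
T(19): 19−3=16 → Q
K(10): 10−3=7 → H
M(12): 12−3=9 → J
W(22): 22−3=19 → T
G(6): 6−3=3 → D
N(13): 13−3=10 → K
M(12): 12−3=9 → J
F(5): 5−3=2 → C
M(12): 12−3=9 → J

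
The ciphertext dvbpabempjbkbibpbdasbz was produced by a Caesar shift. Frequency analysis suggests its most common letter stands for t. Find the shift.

8

The most frequent ciphertext letter is b (appears 7 times).
b is position 1; t is position 19.
Shift = -18≡8.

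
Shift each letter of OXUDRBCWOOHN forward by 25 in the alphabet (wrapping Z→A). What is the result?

NWTCQABVNNGM

O(14): 14+25=39≡13 → N
X(23): 23+25=48≡22 → W
U(20): 20+25=45≡19 → T
D(3): 3+25=28≡2 → C
R(17): 17+25=42≡16 → Q
B(1): 1+25=26≡0 → A
C(2): 2+25=27≡1 → B
W(22): 22+25=47≡21 → V
O(14): 14+25=39≡13 → N
O(14): 14+25=39≡13 → N
H(7): 7+25=32≡6 → G
N(13): 13+25=38≡12 → M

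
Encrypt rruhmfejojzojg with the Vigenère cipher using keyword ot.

Repeat the key across the message: ototototototot
r(17)+o(14): 31≡5 → f
r(17)+t(19): 36≡10 → k
u(20)+o(14): 34≡8 → i
h(7)+t(19): 26≡0 → a
m(12)+o(14): 26≡0 → a
f(5)+t(19): 24 → y
e(4)+o(14): 18 → s
j(9)+t(19): 28≡2 → c
o(14)+o(14): 28≡2 → c
j(9)+t(19): 28≡2 → c
z(25)+o(14): 39≡13 → n
o(14)+t(19): 33≡7 → h
j(9)+o(14): 23 → x
g(6)+t(19): 25 → z

fkiaayscccnhxz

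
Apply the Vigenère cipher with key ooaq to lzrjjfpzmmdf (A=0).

Repeat the key across the message: ooaqooaqooaq
l(11)+o(14): 25 → z
z(25)+o(14): 39≡13 → n
r(17)+a(0): 17 → r
j(9)+q(16): 25 → z
j(9)+o(14): 23 → x
f(5)+o(14): 19 → t
p(15)+a(0): 15 → p
z(25)+q(16): 41≡15 → p
m(12)+o(14): 26≡0 → a
m(12)+o(14): 26≡0 → a
d(3)+a(0): 3 → d
f(5)+q(16): 21 → v

znrzxtppaadv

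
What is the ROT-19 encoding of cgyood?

c(2): 2+19=21 → v
g(6): 6+19=25 → z
y(24): 24+19=43≡17 → r
o(14): 14+19=33≡7 → h
o(14): 14+19=33≡7 → h
d(3): 3+19=22 → w

vzrhhw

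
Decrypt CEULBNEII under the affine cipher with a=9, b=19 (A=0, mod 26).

The inverse of 9 mod 26 is 3, since 9·3=27≡1. Apply D(y)=3·(y−19) mod 26:
C(2): 3·(2−19)=-51≡1 → B
E(4): 3·(4−19)=-45≡7 → H
U(20): 3·(20−19)=3 → D
L(11): 3·(11−19)=-24≡2 → C
B(1): 3·(1−19)=-54≡24 → Y
N(13): 3·(13−19)=-18≡8 → I
E(4): 3·(4−19)=-45≡7 → H
I(8): 3·(8−19)=-33≡19 → T
I(8): 3·(8−19)=-33≡19 → T

BHDCYIHTT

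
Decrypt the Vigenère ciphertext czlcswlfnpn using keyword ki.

srbuiobxdhd

Repeat the key across the ciphertext: kikikikikik
c(2)−k(10): -8≡18 → s
z(25)−i(8): 17 → r
l(11)−k(10): 1 → b
c(2)−i(8): -6≡20 → u
s(18)−k(10): 8 → i
w(22)−i(8): 14 → o
l(11)−k(10): 1 → b
f(5)−i(8): -3≡23 → x
n(13)−k(10): 3 → d
p(15)−i(8): 7 → h
n(13)−k(10): 3 → d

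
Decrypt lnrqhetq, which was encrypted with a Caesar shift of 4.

hjnmdapm

l(11): 11−4=7 → h
n(13): 13−4=9 → j
r(17): 17−4=13 → n
q(16): 16−4=12 → m
h(7): 7−4=3 → d
e(4): 4−4=0 → a
t(19): 19−4=15 → p
q(16): 16−4=12 → m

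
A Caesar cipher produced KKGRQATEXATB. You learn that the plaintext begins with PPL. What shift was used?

21

From the crib: K(10)−P(15)=-5≡21, so the shift is 21.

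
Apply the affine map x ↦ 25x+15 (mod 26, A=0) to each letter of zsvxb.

qxuso

z(25): 25·25+15=640≡16 → q
s(18): 25·18+15=465≡23 → x
v(21): 25·21+15=540≡20 → u
x(23): 25·23+15=590≡18 → s
b(1): 25·1+15=40≡14 → o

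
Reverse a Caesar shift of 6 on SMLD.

MGFX

S(18): 18−6=12 → M
M(12): 12−6=6 → G
L(11): 11−6=5 → F
D(3): 3−6=-3≡23 → X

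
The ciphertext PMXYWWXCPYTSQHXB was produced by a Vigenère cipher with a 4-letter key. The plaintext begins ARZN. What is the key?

Subtract each crib letter from the matching ciphertext letter (mod 26):
P(15)−A(0)=15 → P
M(12)−R(17)=-5≡21 → V
X(23)−Z(25)=-2≡24 → Y
Y(24)−N(13)=11 → L

PVYL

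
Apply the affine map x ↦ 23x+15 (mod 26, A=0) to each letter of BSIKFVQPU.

MNRLAETWH

B(1): 23·1+15=38≡12 → M
S(18): 23·18+15=429≡13 → N
I(8): 23·8+15=199≡17 → R
K(10): 23·10+15=245≡11 → L
F(5): 23·5+15=130≡0 → A
V(21): 23·21+15=498≡4 → E
Q(16): 23·16+15=383≡19 → T
P(15): 23·15+15=360≡22 → W
U(20): 23·20+15=475≡7 → H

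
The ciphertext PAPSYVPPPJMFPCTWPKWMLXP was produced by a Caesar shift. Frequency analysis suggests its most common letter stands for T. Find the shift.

22

The most frequent ciphertext letter is P (appears 8 times).
P is position 15; T is position 19.
Shift = -4≡22.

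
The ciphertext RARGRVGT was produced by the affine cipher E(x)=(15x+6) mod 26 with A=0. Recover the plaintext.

The inverse of 15 mod 26 is 7, since 15·7=105≡1. Apply D(y)=7·(y−6) mod 26:
R(17): 7·(17−6)=77≡25 → Z
A(0): 7·(0−6)=-42≡10 → K
R(17): 7·(17−6)=77≡25 → Z
G(6): 7·(6−6)=0 → A
R(17): 7·(17−6)=77≡25 → Z
V(21): 7·(21−6)=105≡1 → B
G(6): 7·(6−6)=0 → A
T(19): 7·(19−6)=91≡13 → N

ZKZAZBAN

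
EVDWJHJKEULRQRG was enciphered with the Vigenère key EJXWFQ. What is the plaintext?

AMGAERFBHYGBMIJ

Repeat the key across the ciphertext: EJXWFQEJXWFQEJX
E(4)−E(4): 0 → A
V(21)−J(9): 12 → M
D(3)−X(23): -20≡6 → G
W(22)−W(22): 0 → A
J(9)−F(5): 4 → E
H(7)−Q(16): -9≡17 → R
J(9)−E(4): 5 → F
K(10)−J(9): 1 → B
E(4)−X(23): -19≡7 → H
U(20)−W(22): -2≡24 → Y
L(11)−F(5): 6 → G
R(17)−Q(16): 1 → B
Q(16)−E(4): 12 → M
R(17)−J(9): 8 → I
G(6)−X(23): -17≡9 → J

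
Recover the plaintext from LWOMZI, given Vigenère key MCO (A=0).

Repeat the key across the ciphertext: MCOMCO
L(11)−M(12): -1≡25 → Z
W(22)−C(2): 20 → U
O(14)−O(14): 0 → A
M(12)−M(12): 0 → A
Z(25)−C(2): 23 → X
I(8)−O(14): -6≡20 → U

ZUAAXU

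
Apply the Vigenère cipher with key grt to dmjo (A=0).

Repeat the key across the message: grtg
d(3)+g(6): 9 → j
m(12)+r(17): 29≡3 → d
j(9)+t(19): 28≡2 → c
o(14)+g(6): 20 → u

jdcu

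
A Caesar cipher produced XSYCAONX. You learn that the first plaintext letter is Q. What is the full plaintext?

From the crib: X(23)−Q(16)=7, so the shift is 7.
Subtract 7 from each ciphertext letter:
X(23): 23−7=16 → Q
S(18): 18−7=11 → L
Y(24): 24−7=17 → R
C(2): 2−7=-5≡21 → V
A(0): 0−7=-7≡19 → T
O(14): 14−7=7 → H
N(13): 13−7=6 → G
X(23): 23−7=16 → Q

QLRVTHGQ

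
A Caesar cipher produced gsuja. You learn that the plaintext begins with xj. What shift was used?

From the crib: g(6)−x(23)=-17≡9, so the shift is 9.

9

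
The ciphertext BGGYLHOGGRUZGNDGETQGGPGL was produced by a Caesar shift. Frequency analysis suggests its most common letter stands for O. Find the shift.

The most frequent ciphertext letter is G (appears 9 times).
G is position 6; O is position 14.
Shift = -8≡18.

18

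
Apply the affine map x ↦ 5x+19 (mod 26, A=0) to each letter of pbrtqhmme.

qyakvcbbn

p(15): 5·15+19=94≡16 → q
b(1): 5·1+19=24 → y
r(17): 5·17+19=104≡0 → a
t(19): 5·19+19=114≡10 → k
q(16): 5·16+19=99≡21 → v
h(7): 5·7+19=54≡2 → c
m(12): 5·12+19=79≡1 → b
m(12): 5·12+19=79≡1 → b
e(4): 5·4+19=39≡13 → n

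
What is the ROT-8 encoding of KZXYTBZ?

SHFGBJH

K(10): 10+8=18 → S
Z(25): 25+8=33≡7 → H
X(23): 23+8=31≡5 → F
Y(24): 24+8=32≡6 → G
T(19): 19+8=27≡1 → B
B(1): 1+8=9 → J
Z(25): 25+8=33≡7 → H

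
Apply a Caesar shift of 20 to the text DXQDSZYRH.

XRKXMTSLB

D(3): 3+20=23 → X
X(23): 23+20=43≡17 → R
Q(16): 16+20=36≡10 → K
D(3): 3+20=23 → X
S(18): 18+20=38≡12 → M
Z(25): 25+20=45≡19 → T
Y(24): 24+20=44≡18 → S
R(17): 17+20=37≡11 → L
H(7): 7+20=27≡1 → B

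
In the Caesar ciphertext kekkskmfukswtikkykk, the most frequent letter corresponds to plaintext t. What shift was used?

The most frequent ciphertext letter is k (appears 9 times).
k is position 10; t is position 19.
Shift = -9≡17.

17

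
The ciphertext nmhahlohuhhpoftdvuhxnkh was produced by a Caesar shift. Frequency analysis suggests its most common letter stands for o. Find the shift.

19

The most frequent ciphertext letter is h (appears 7 times).
h is position 7; o is position 14.
Shift = -7≡19.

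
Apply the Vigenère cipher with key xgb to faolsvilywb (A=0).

cgpiywfrzth

Repeat the key across the message: xgbxgbxgbxg
f(5)+x(23): 28≡2 → c
a(0)+g(6): 6 → g
o(14)+b(1): 15 → p
l(11)+x(23): 34≡8 → i
s(18)+g(6): 24 → y
v(21)+b(1): 22 → w
i(8)+x(23): 31≡5 → f
l(11)+g(6): 17 → r
y(24)+b(1): 25 → z
w(22)+x(23): 45≡19 → t
b(1)+g(6): 7 → h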